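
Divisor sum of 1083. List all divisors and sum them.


Divisors of 1083: 1, 3, 19, 57, 361, 1083
Sum = 1 + 3 + 19 + 57 + 361 + 1083 = 1524

σ(1083) = 1524


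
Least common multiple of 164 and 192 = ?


GCD(164, 192) = 4
LCM = 164*192/4 = 31488/4 = 7872

LCM = 7872


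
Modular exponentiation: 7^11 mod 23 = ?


7^1 mod 23 = 7
7^2 mod 23 = 3
7^3 mod 23 = 21
7^4 mod 23 = 9
7^5 mod 23 = 17
7^6 mod 23 = 4
7^7 mod 23 = 5
7^8 mod 23 = 12
7^9 mod 23 = 15
7^10 mod 23 = 13
7^11 mod 23 = 22


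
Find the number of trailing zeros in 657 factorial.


floor(657/5) = 131
floor(657/25) = 26
floor(657/125) = 5
floor(657/625) = 1
Total = 163

163 trailing zeros


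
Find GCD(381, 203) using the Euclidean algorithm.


381 = 1 * 203 + 178
203 = 1 * 178 + 25
178 = 7 * 25 + 3
25 = 8 * 3 + 1
3 = 3 * 1 + 0
GCD = 1


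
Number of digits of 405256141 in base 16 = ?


405256141 in base 16 = 1827B7CD
Number of digits = 8

8 digits (base 16)


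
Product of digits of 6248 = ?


6 × 2 × 4 × 8 = 384


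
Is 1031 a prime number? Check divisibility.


Check divisors up to sqrt(1031) = 32.1092
No divisors found.
1031 is prime.

Yes, 1031 is prime


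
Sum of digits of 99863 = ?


9 + 9 + 8 + 6 + 3 = 35


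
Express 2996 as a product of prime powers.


2996 / 2 = 1498
1498 / 2 = 749
749 / 7 = 107
107 / 107 = 1
2996 = 2^2 × 7 × 107


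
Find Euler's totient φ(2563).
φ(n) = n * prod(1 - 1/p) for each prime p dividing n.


2563 = 11 × 233
Prime factors: 11, 233
φ(2563) = 2563 × (1-1/11) × (1-1/233)
= 2563 × 10/11 × 232/233 = 2320

φ(2563) = 2320


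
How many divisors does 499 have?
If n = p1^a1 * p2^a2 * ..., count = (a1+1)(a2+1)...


499 = 499^1
d(499) = (1+1) = 2

2 divisors


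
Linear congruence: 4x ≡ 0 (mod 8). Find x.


GCD(4, 8) = 4 divides 0
Divide: 1x ≡ 0 (mod 2)
x ≡ 0 (mod 2)


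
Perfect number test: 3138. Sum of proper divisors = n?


Proper divisors of 3138: 1, 2, 3, 6, 523, 1046, 1569
Sum = 1 + 2 + 3 + 6 + 523 + 1046 + 1569 = 3150

No, 3138 is not perfect (3150 ≠ 3138)


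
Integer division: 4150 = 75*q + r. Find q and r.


4150 = 75 * 55 + 25
Check: 4125 + 25 = 4150

q = 55, r = 25


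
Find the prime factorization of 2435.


2435 / 5 = 487
487 / 487 = 1
2435 = 5 × 487


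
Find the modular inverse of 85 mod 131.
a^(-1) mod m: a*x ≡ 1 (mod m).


Use the extended Euclidean algorithm on (131, 85); each row r = 131*s + 85*t:
r=131, s=1, t=0
r=85, s=0, t=1
q=1: r=46, s=1, t=-1   [131*(1) + 85*(-1) = 46]
q=1: r=39, s=-1, t=2   [131*(-1) + 85*(2) = 39]
q=1: r=7, s=2, t=-3   [131*(2) + 85*(-3) = 7]
q=5: r=4, s=-11, t=17   [131*(-11) + 85*(17) = 4]
q=1: r=3, s=13, t=-20   [131*(13) + 85*(-20) = 3]
q=1: r=1, s=-24, t=37   [131*(-24) + 85*(37) = 1]
q=3: r=0, s=85, t=-131   [131*(85) + 85*(-131) = 0]
GCD = 1 with t = 37, so 85*(37) ≡ 1 (mod 131)
Inverse = 37 mod 131 = 37
Check: 85 * 37 = 3145 ≡ 1 (mod 131)

85^(-1) ≡ 37 (mod 131)


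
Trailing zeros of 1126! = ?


floor(1126/5) = 225
floor(1126/25) = 45
floor(1126/125) = 9
floor(1126/625) = 1
Total = 280

280 trailing zeros


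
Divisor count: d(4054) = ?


4054 = 2^1 × 2027^1
d(4054) = (1+1) × (1+1) = 4

4 divisors


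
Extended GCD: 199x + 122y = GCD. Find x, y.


Tabular extended Euclidean (each row: r = 199*s + 122*t):
r=199, s=1, t=0
r=122, s=0, t=1
q=1: r=77, s=1, t=-1   [199*(1) + 122*(-1) = 77]
q=1: r=45, s=-1, t=2   [199*(-1) + 122*(2) = 45]
q=1: r=32, s=2, t=-3   [199*(2) + 122*(-3) = 32]
q=1: r=13, s=-3, t=5   [199*(-3) + 122*(5) = 13]
q=2: r=6, s=8, t=-13   [199*(8) + 122*(-13) = 6]
q=2: r=1, s=-19, t=31   [199*(-19) + 122*(31) = 1]
q=6: r=0, s=122, t=-199   [199*(122) + 122*(-199) = 0]
GCD = 1; from the row with r=1: x=-19, y=31
Check: 199*(-19) + 122*(31) = -3781 + 3782 = 1

GCD = 1, x = -19, y = 31


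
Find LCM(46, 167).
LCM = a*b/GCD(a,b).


GCD(46, 167) = 1
LCM = 46*167/1 = 7682/1 = 7682

LCM = 7682


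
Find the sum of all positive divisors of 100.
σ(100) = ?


Divisors of 100: 1, 2, 4, 5, 10, 20, 25, 50, 100
Sum = 1 + 2 + 4 + 5 + 10 + 20 + 25 + 50 + 100 = 217

σ(100) = 217


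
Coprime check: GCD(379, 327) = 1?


Euclidean algorithm:
379 = 1 * 327 + 52
327 = 6 * 52 + 15
52 = 3 * 15 + 7
15 = 2 * 7 + 1
7 = 7 * 1 + 0
GCD(379, 327) = 1

Yes, coprime (GCD = 1)


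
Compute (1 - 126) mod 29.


1 - 126 = -125
-125 mod 29 = 20


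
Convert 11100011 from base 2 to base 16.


11100011 (base 2) = 227 (decimal)
227 (decimal) = E3 (base 16)


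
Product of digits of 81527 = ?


8 × 1 × 5 × 2 × 7 = 560


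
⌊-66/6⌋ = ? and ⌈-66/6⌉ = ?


-66/6 = -11.0000
floor = -11
ceil = -11

floor = -11, ceil = -11


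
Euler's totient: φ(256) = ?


256 = 2^8
Prime factors: 2
φ(256) = 256 × (1-1/2)
= 256 × 1/2 = 128

φ(256) = 128


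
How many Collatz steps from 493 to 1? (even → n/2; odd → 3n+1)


493 → 1480 → 740 → 370 → 185 → 556 → 278 → 139 → 418 → 209 → 628 → 314 → 157 → 472 → 236 → 118 → 59 → 178 → 89 → 268 → 134 → 67 → 202 → 101 → 304 → 152 → 76 → 38 → 19 → 58 → 29 → 88 → 44 → 22 → 11 → 34 → 17 → 52 → 26 → 13 → 40 → 20 → 10 → 5 → 16 → 8 → 4 → 2 → 1
Total steps = 48

48 steps


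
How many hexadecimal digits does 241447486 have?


241447486 in base 16 = E64323E
Number of digits = 7

7 digits (base 16)


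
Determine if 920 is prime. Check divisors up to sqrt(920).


920 / 2 = 460 (exact division)
920 is NOT prime.

No, 920 is not prime


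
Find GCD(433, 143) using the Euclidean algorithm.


433 = 3 * 143 + 4
143 = 35 * 4 + 3
4 = 1 * 3 + 1
3 = 3 * 1 + 0
GCD = 1


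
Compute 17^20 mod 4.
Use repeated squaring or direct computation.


17^1 mod 4 = 1
17^2 mod 4 = 1
17^3 mod 4 = 1
17^4 mod 4 = 1
17^5 mod 4 = 1
17^6 mod 4 = 1
17^7 mod 4 = 1
17^8 mod 4 = 1
17^9 mod 4 = 1
17^10 mod 4 = 1
17^11 mod 4 = 1
17^12 mod 4 = 1
17^13 mod 4 = 1
17^14 mod 4 = 1
17^15 mod 4 = 1
17^16 mod 4 = 1
17^17 mod 4 = 1
17^18 mod 4 = 1
17^19 mod 4 = 1
17^20 mod 4 = 1


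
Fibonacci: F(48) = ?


Sequence: 1, 1, 2, 3, 5, 8, 13, 21, 34, 55, 89, 144, 233, 377, 610, 987, 1597, 2584, 4181, 6765, 10946, 17711, 28657, 46368, 75025, 121393, 196418, 317811, 514229, 832040, 1346269, 2178309, 3524578, 5702887, 9227465, 14930352, 24157817, 39088169, 63245986, 102334155, 165580141, 267914296, 433494437, 701408733, 1134903170, 1836311903, 2971215073, 4807526976
F(48) = 4807526976


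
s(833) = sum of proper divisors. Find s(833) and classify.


Proper divisors: 1, 7, 17, 49, 119
Sum = 1 + 7 + 17 + 49 + 119 = 193
193 < 833 → deficient

s(833) = 193 (deficient)


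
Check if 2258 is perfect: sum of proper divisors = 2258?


Proper divisors of 2258: 1, 2, 1129
Sum = 1 + 2 + 1129 = 1132

No, 2258 is not perfect (1132 ≠ 2258)


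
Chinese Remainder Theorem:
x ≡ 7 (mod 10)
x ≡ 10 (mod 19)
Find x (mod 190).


M = 10*19 = 190
M1 = M/10 = 19, M2 = M/19 = 10
M1^(-1) mod 10 = 9, M2^(-1) mod 19 = 2
x = 7*19*9 + 10*10*2 = 1397
1397 mod 190 = 67
Check: 67 mod 10 = 7 ✓, 67 mod 19 = 10 ✓

x ≡ 67 (mod 190)


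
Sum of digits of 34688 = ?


3 + 4 + 6 + 8 + 8 = 29


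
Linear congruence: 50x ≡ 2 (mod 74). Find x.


GCD(50, 74) = 2 divides 2
Divide: 25x ≡ 1 (mod 37)
x ≡ 3 (mod 37)


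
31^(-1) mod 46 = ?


Use the extended Euclidean algorithm on (46, 31); each row r = 46*s + 31*t:
r=46, s=1, t=0
r=31, s=0, t=1
q=1: r=15, s=1, t=-1   [46*(1) + 31*(-1) = 15]
q=2: r=1, s=-2, t=3   [46*(-2) + 31*(3) = 1]
q=15: r=0, s=31, t=-46   [46*(31) + 31*(-46) = 0]
GCD = 1 with t = 3, so 31*(3) ≡ 1 (mod 46)
Inverse = 3 mod 46 = 3
Check: 31 * 3 = 93 ≡ 1 (mod 46)

31^(-1) ≡ 3 (mod 46)


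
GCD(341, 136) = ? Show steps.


341 = 2 * 136 + 69
136 = 1 * 69 + 67
69 = 1 * 67 + 2
67 = 33 * 2 + 1
2 = 2 * 1 + 0
GCD = 1


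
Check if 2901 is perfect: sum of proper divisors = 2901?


Proper divisors of 2901: 1, 3, 967
Sum = 1 + 3 + 967 = 971

No, 2901 is not perfect (971 ≠ 2901)


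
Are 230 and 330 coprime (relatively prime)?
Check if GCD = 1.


Euclidean algorithm:
330 = 1 * 230 + 100
230 = 2 * 100 + 30
100 = 3 * 30 + 10
30 = 3 * 10 + 0
GCD(230, 330) = 10

No, not coprime (GCD = 10)


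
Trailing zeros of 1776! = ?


floor(1776/5) = 355
floor(1776/25) = 71
floor(1776/125) = 14
floor(1776/625) = 2
Total = 442

442 trailing zeros


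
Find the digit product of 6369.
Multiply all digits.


6 × 3 × 6 × 9 = 972


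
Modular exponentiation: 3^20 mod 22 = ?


3^1 mod 22 = 3
3^2 mod 22 = 9
3^3 mod 22 = 5
3^4 mod 22 = 15
3^5 mod 22 = 1
3^6 mod 22 = 3
3^7 mod 22 = 9
3^8 mod 22 = 5
3^9 mod 22 = 15
3^10 mod 22 = 1
3^11 mod 22 = 3
3^12 mod 22 = 9
3^13 mod 22 = 5
3^14 mod 22 = 15
3^15 mod 22 = 1
3^16 mod 22 = 3
3^17 mod 22 = 9
3^18 mod 22 = 5
3^19 mod 22 = 15
3^20 mod 22 = 1


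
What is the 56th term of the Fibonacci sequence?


Sequence: 1, 1, 2, 3, 5, 8, 13, 21, 34, 55, 89, 144, 233, 377, 610, 987, 1597, 2584, 4181, 6765, 10946, 17711, 28657, 46368, 75025, 121393, 196418, 317811, 514229, 832040, 1346269, 2178309, 3524578, 5702887, 9227465, 14930352, 24157817, 39088169, 63245986, 102334155, 165580141, 267914296, 433494437, 701408733, 1134903170, 1836311903, 2971215073, 4807526976, 7778742049, 12586269025, 20365011074, 32951280099, 53316291173, 86267571272, 139583862445, 225851433717
F(56) = 225851433717


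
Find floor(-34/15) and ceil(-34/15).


-34/15 = -2.2667
floor = -3
ceil = -2

floor = -3, ceil = -2


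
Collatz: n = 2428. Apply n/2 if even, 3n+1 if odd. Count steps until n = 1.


2428 → 1214 → 607 → 1822 → 911 → 2734 → 1367 → 4102 → 2051 → 6154 → 3077 → 9232 → 4616 → 2308 → 1154 → 577 → 1732 → 866 → 433 → 1300 → 650 → 325 → 976 → 488 → 244 → 122 → 61 → 184 → 92 → 46 → 23 → 70 → 35 → 106 → 53 → 160 → 80 → 40 → 20 → 10 → 5 → 16 → 8 → 4 → 2 → 1
Total steps = 45

45 steps


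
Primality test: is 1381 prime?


Check divisors up to sqrt(1381) = 37.1618
No divisors found.
1381 is prime.

Yes, 1381 is prime


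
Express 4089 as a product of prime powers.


4089 / 3 = 1363
1363 / 29 = 47
47 / 47 = 1
4089 = 3 × 29 × 47


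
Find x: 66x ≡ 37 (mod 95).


GCD(66, 95) = 1, unique solution
a^(-1) mod 95 = 36
x = 36 * 37 mod 95 = 2

x ≡ 2 (mod 95)


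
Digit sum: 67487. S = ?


6 + 7 + 4 + 8 + 7 = 32


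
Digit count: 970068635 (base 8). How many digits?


970068635 in base 8 = 7164411233
Number of digits = 10

10 digits (base 8)


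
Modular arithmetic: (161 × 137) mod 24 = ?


161 × 137 = 22057
22057 mod 24 = 1


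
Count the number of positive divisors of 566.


566 = 2^1 × 283^1
d(566) = (1+1) × (1+1) = 4

4 divisors


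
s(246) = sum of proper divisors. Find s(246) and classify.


Proper divisors: 1, 2, 3, 6, 41, 82, 123
Sum = 1 + 2 + 3 + 6 + 41 + 82 + 123 = 258
258 > 246 → abundant

s(246) = 258 (abundant)


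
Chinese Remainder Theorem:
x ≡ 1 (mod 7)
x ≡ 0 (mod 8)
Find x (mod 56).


M = 7*8 = 56
M1 = M/7 = 8, M2 = M/8 = 7
M1^(-1) mod 7 = 1, M2^(-1) mod 8 = 7
x = 1*8*1 + 0*7*7 = 8
8 mod 56 = 8
Check: 8 mod 7 = 1 ✓, 8 mod 8 = 0 ✓

x ≡ 8 (mod 56)


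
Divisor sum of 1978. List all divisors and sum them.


Divisors of 1978: 1, 2, 23, 43, 46, 86, 989, 1978
Sum = 1 + 2 + 23 + 43 + 46 + 86 + 989 + 1978 = 3168

σ(1978) = 3168


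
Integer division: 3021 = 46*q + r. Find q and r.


3021 = 46 * 65 + 31
Check: 2990 + 31 = 3021

q = 65, r = 31


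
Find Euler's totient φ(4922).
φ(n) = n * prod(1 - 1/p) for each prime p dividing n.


4922 = 2 × 23 × 107
Prime factors: 2, 23, 107
φ(4922) = 4922 × (1-1/2) × (1-1/23) × (1-1/107)
= 4922 × 1/2 × 22/23 × 106/107 = 2332

φ(4922) = 2332


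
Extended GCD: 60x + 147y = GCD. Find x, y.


Tabular extended Euclidean (each row: r = 60*s + 147*t):
r=60, s=1, t=0
r=147, s=0, t=1
q=0: r=60, s=1, t=0   [60*(1) + 147*(0) = 60]
q=2: r=27, s=-2, t=1   [60*(-2) + 147*(1) = 27]
q=2: r=6, s=5, t=-2   [60*(5) + 147*(-2) = 6]
q=4: r=3, s=-22, t=9   [60*(-22) + 147*(9) = 3]
q=2: r=0, s=49, t=-20   [60*(49) + 147*(-20) = 0]
GCD = 3; from the row with r=3: x=-22, y=9
Check: 60*(-22) + 147*(9) = -1320 + 1323 = 3

GCD = 3, x = -22, y = 9


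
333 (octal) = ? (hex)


333 (base 8) = 219 (decimal)
219 (decimal) = DB (base 16)


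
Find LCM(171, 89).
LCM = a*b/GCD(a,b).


GCD(171, 89) = 1
LCM = 171*89/1 = 15219/1 = 15219

LCM = 15219


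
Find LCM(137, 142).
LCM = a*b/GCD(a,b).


GCD(137, 142) = 1
LCM = 137*142/1 = 19454/1 = 19454

LCM = 19454


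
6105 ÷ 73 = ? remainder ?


6105 = 73 * 83 + 46
Check: 6059 + 46 = 6105

q = 83, r = 46


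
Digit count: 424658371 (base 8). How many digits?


424658371 in base 8 = 3123742703
Number of digits = 10

10 digits (base 8)


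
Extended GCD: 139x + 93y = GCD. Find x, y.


Tabular extended Euclidean (each row: r = 139*s + 93*t):
r=139, s=1, t=0
r=93, s=0, t=1
q=1: r=46, s=1, t=-1   [139*(1) + 93*(-1) = 46]
q=2: r=1, s=-2, t=3   [139*(-2) + 93*(3) = 1]
q=46: r=0, s=93, t=-139   [139*(93) + 93*(-139) = 0]
GCD = 1; from the row with r=1: x=-2, y=3
Check: 139*(-2) + 93*(3) = -278 + 279 = 1

GCD = 1, x = -2, y = 3


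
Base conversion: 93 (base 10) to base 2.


93 (base 10) = 93 (decimal)
93 (decimal) = 1011101 (base 2)


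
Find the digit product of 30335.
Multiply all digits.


3 × 0 × 3 × 3 × 5 = 0


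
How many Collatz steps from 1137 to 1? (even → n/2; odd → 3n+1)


1137 → 3412 → 1706 → 853 → 2560 → 1280 → 640 → 320 → 160 → 80 → 40 → 20 → 10 → 5 → 16 → 8 → 4 → 2 → 1
Total steps = 18

18 steps


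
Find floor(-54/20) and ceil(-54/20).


-54/20 = -2.7000
floor = -3
ceil = -2

floor = -3, ceil = -2


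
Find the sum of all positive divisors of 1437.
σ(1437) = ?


Divisors of 1437: 1, 3, 479, 1437
Sum = 1 + 3 + 479 + 1437 = 1920

σ(1437) = 1920


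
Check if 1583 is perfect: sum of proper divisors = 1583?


Proper divisors of 1583: 1
Sum = 1 = 1

No, 1583 is not perfect (1 ≠ 1583)


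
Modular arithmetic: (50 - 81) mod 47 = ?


50 - 81 = -31
-31 mod 47 = 16


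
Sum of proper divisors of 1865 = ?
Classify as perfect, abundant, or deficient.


Proper divisors: 1, 5, 373
Sum = 1 + 5 + 373 = 379
379 < 1865 → deficient

s(1865) = 379 (deficient)


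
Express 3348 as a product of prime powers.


3348 / 2 = 1674
1674 / 2 = 837
837 / 3 = 279
279 / 3 = 93
93 / 3 = 31
31 / 31 = 1
3348 = 2^2 × 3^3 × 31


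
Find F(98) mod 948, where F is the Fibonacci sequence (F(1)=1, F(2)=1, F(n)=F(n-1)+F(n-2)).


F(k) mod 948 for k=1..98:
1, 1, 2, 3, 5, 8, 13, 21, 34, 55, 89, 144, 233, 377, 610, 39, 649, 688, 389, 129, 518, 647, 217, 864, 133, 49, 182, 231, 413, 644, 109, 753, 862, 667, 581, 300, 881, 233, 166, 399, 565, 16, 581, 597, 230, 827, 109, 936, 97, 85, 182, 267, 449, 716, 217, 933, 202, 187, 389, 576, 17, 593, 610, 255, 865, 172, 89, 261, 350, 611, 13, 624, 637, 313, 2, 315, 317, 632, 1, 633, 634, 319, 5, 324, 329, 653, 34, 687, 721, 460, 233, 693, 926, 671, 649, 372, 73, 445
F(98) mod 948 = 445


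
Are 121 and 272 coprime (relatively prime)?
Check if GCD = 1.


Euclidean algorithm:
272 = 2 * 121 + 30
121 = 4 * 30 + 1
30 = 30 * 1 + 0
GCD(121, 272) = 1

Yes, coprime (GCD = 1)


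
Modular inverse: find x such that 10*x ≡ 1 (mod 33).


Use the extended Euclidean algorithm on (33, 10); each row r = 33*s + 10*t:
r=33, s=1, t=0
r=10, s=0, t=1
q=3: r=3, s=1, t=-3   [33*(1) + 10*(-3) = 3]
q=3: r=1, s=-3, t=10   [33*(-3) + 10*(10) = 1]
q=3: r=0, s=10, t=-33   [33*(10) + 10*(-33) = 0]
GCD = 1 with t = 10, so 10*(10) ≡ 1 (mod 33)
Inverse = 10 mod 33 = 10
Check: 10 * 10 = 100 ≡ 1 (mod 33)

10^(-1) ≡ 10 (mod 33)


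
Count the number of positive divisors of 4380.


4380 = 2^2 × 3^1 × 5^1 × 73^1
d(4380) = (2+1) × (1+1) × (1+1) × (1+1) = 24

24 divisors


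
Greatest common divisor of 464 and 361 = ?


464 = 1 * 361 + 103
361 = 3 * 103 + 52
103 = 1 * 52 + 51
52 = 1 * 51 + 1
51 = 51 * 1 + 0
GCD = 1


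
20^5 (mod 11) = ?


20^1 mod 11 = 9
20^2 mod 11 = 4
20^3 mod 11 = 3
20^4 mod 11 = 5
20^5 mod 11 = 1


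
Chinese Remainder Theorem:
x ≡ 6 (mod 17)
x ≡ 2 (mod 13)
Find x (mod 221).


M = 17*13 = 221
M1 = M/17 = 13, M2 = M/13 = 17
M1^(-1) mod 17 = 4, M2^(-1) mod 13 = 10
x = 6*13*4 + 2*17*10 = 652
652 mod 221 = 210
Check: 210 mod 17 = 6 ✓, 210 mod 13 = 2 ✓

x ≡ 210 (mod 221)


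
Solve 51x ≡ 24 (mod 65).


GCD(51, 65) = 1, unique solution
a^(-1) mod 65 = 51
x = 51 * 24 mod 65 = 54

x ≡ 54 (mod 65)


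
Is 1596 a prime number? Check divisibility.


1596 / 2 = 798 (exact division)
1596 is NOT prime.

No, 1596 is not prime


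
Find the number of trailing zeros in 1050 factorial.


floor(1050/5) = 210
floor(1050/25) = 42
floor(1050/125) = 8
floor(1050/625) = 1
Total = 261

261 trailing zeros


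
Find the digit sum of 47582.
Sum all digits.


4 + 7 + 5 + 8 + 2 = 26


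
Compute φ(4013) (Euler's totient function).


4013 = 4013
Prime factors: 4013
φ(4013) = 4013 × (1-1/4013)
= 4013 × 4012/4013 = 4012

φ(4013) = 4012


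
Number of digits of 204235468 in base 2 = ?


204235468 in base 2 = 1100001011000110001011001100
Number of digits = 28

28 digits (base 2)


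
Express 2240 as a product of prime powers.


2240 / 2 = 1120
1120 / 2 = 560
560 / 2 = 280
280 / 2 = 140
140 / 2 = 70
70 / 2 = 35
35 / 5 = 7
7 / 7 = 1
2240 = 2^6 × 5 × 7


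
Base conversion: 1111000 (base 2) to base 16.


1111000 (base 2) = 120 (decimal)
120 (decimal) = 78 (base 16)


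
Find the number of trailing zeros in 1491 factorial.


floor(1491/5) = 298
floor(1491/25) = 59
floor(1491/125) = 11
floor(1491/625) = 2
Total = 370

370 trailing zeros


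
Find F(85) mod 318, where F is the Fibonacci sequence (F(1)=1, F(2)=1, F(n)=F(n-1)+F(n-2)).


F(k) mod 318 for k=1..85:
1, 1, 2, 3, 5, 8, 13, 21, 34, 55, 89, 144, 233, 59, 292, 33, 7, 40, 47, 87, 134, 221, 37, 258, 295, 235, 212, 129, 23, 152, 175, 9, 184, 193, 59, 252, 311, 245, 238, 165, 85, 250, 17, 267, 284, 233, 199, 114, 313, 109, 104, 213, 317, 212, 211, 105, 316, 103, 101, 204, 305, 191, 178, 51, 229, 280, 191, 153, 26, 179, 205, 66, 271, 19, 290, 309, 281, 272, 235, 189, 106, 295, 83, 60, 143
F(85) mod 318 = 143


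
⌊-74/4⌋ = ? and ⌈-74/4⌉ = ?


-74/4 = -18.5000
floor = -19
ceil = -18

floor = -19, ceil = -18


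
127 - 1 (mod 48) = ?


127 - 1 = 126
126 mod 48 = 30


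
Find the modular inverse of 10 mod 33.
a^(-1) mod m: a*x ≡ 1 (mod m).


Use the extended Euclidean algorithm on (33, 10); each row r = 33*s + 10*t:
r=33, s=1, t=0
r=10, s=0, t=1
q=3: r=3, s=1, t=-3   [33*(1) + 10*(-3) = 3]
q=3: r=1, s=-3, t=10   [33*(-3) + 10*(10) = 1]
q=3: r=0, s=10, t=-33   [33*(10) + 10*(-33) = 0]
GCD = 1 with t = 10, so 10*(10) ≡ 1 (mod 33)
Inverse = 10 mod 33 = 10
Check: 10 * 10 = 100 ≡ 1 (mod 33)

10^(-1) ≡ 10 (mod 33)


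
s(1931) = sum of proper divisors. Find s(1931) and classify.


Proper divisors: 1
Sum = 1 = 1
1 < 1931 → deficient

s(1931) = 1 (deficient)


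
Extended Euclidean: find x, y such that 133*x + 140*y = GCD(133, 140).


Tabular extended Euclidean (each row: r = 133*s + 140*t):
r=133, s=1, t=0
r=140, s=0, t=1
q=0: r=133, s=1, t=0   [133*(1) + 140*(0) = 133]
q=1: r=7, s=-1, t=1   [133*(-1) + 140*(1) = 7]
q=19: r=0, s=20, t=-19   [133*(20) + 140*(-19) = 0]
GCD = 7; from the row with r=7: x=-1, y=1
Check: 133*(-1) + 140*(1) = -133 + 140 = 7

GCD = 7, x = -1, y = 1


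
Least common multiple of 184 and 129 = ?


GCD(184, 129) = 1
LCM = 184*129/1 = 23736/1 = 23736

LCM = 23736


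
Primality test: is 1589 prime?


1589 / 7 = 227 (exact division)
1589 is NOT prime.

No, 1589 is not prime


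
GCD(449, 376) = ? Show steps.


449 = 1 * 376 + 73
376 = 5 * 73 + 11
73 = 6 * 11 + 7
11 = 1 * 7 + 4
7 = 1 * 4 + 3
4 = 1 * 3 + 1
3 = 3 * 1 + 0
GCD = 1


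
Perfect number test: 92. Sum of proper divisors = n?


Proper divisors of 92: 1, 2, 4, 23, 46
Sum = 1 + 2 + 4 + 23 + 46 = 76

No, 92 is not perfect (76 ≠ 92)


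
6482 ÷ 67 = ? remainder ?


6482 = 67 * 96 + 50
Check: 6432 + 50 = 6482

q = 96, r = 50


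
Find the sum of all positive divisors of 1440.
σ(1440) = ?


Divisors of 1440: 1, 2, 3, 4, 5, 6, 8, 9, 10, 12, 15, 16, 18, 20, 24, 30, 32, 36, 40, 45, 48, 60, 72, 80, 90, 96, 120, 144, 160, 180, 240, 288, 360, 480, 720, 1440
Sum = 1 + 2 + 3 + 4 + 5 + 6 + 8 + 9 + 10 + 12 + 15 + 16 + 18 + 20 + 24 + 30 + 32 + 36 + 40 + 45 + 48 + 60 + 72 + 80 + 90 + 96 + 120 + 144 + 160 + 180 + 240 + 288 + 360 + 480 + 720 + 1440 = 4914

σ(1440) = 4914


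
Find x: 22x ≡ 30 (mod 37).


GCD(22, 37) = 1, unique solution
a^(-1) mod 37 = 32
x = 32 * 30 mod 37 = 35

x ≡ 35 (mod 37)


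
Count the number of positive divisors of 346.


346 = 2^1 × 173^1
d(346) = (1+1) × (1+1) = 4

4 divisors


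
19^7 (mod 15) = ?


19^1 mod 15 = 4
19^2 mod 15 = 1
19^3 mod 15 = 4
19^4 mod 15 = 1
19^5 mod 15 = 4
19^6 mod 15 = 1
19^7 mod 15 = 4


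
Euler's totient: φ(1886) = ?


1886 = 2 × 23 × 41
Prime factors: 2, 23, 41
φ(1886) = 1886 × (1-1/2) × (1-1/23) × (1-1/41)
= 1886 × 1/2 × 22/23 × 40/41 = 880

φ(1886) = 880


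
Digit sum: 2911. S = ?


2 + 9 + 1 + 1 = 13


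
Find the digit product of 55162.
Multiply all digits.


5 × 5 × 1 × 6 × 2 = 300


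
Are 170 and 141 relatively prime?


Euclidean algorithm:
170 = 1 * 141 + 29
141 = 4 * 29 + 25
29 = 1 * 25 + 4
25 = 6 * 4 + 1
4 = 4 * 1 + 0
GCD(170, 141) = 1

Yes, coprime (GCD = 1)


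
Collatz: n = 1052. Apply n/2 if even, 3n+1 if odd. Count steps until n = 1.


1052 → 526 → 263 → 790 → 395 → 1186 → 593 → 1780 → 890 → 445 → 1336 → 668 → 334 → 167 → 502 → 251 → 754 → 377 → 1132 → 566 → 283 → 850 → 425 → 1276 → 638 → 319 → 958 → 479 → 1438 → 719 → 2158 → 1079 → 3238 → 1619 → 4858 → 2429 → 7288 → 3644 → 1822 → 911 → 2734 → 1367 → 4102 → 2051 → 6154 → 3077 → 9232 → 4616 → 2308 → 1154 → 577 → 1732 → 866 → 433 → 1300 → 650 → 325 → 976 → 488 → 244 → 122 → 61 → 184 → 92 → 46 → 23 → 70 → 35 → 106 → 53 → 160 → 80 → 40 → 20 → 10 → 5 → 16 → 8 → 4 → 2 → 1
Total steps = 80

80 steps


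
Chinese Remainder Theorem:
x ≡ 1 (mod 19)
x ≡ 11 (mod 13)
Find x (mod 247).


M = 19*13 = 247
M1 = M/19 = 13, M2 = M/13 = 19
M1^(-1) mod 19 = 3, M2^(-1) mod 13 = 11
x = 1*13*3 + 11*19*11 = 2338
2338 mod 247 = 115
Check: 115 mod 19 = 1 ✓, 115 mod 13 = 11 ✓

x ≡ 115 (mod 247)


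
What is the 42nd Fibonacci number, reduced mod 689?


F(k) mod 689 for k=1..42:
1, 1, 2, 3, 5, 8, 13, 21, 34, 55, 89, 144, 233, 377, 610, 298, 219, 517, 47, 564, 611, 486, 408, 205, 613, 129, 53, 182, 235, 417, 652, 380, 343, 34, 377, 411, 99, 510, 609, 430, 350, 91
F(42) mod 689 = 91


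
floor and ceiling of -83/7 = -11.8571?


-83/7 = -11.8571
floor = -12
ceil = -11

floor = -12, ceil = -11


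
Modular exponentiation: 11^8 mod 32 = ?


11^1 mod 32 = 11
11^2 mod 32 = 25
11^3 mod 32 = 19
11^4 mod 32 = 17
11^5 mod 32 = 27
11^6 mod 32 = 9
11^7 mod 32 = 3
11^8 mod 32 = 1


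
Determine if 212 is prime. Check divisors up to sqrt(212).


212 / 2 = 106 (exact division)
212 is NOT prime.

No, 212 is not prime


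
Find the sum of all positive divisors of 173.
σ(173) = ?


Divisors of 173: 1, 173
Sum = 1 + 173 = 174

σ(173) = 174


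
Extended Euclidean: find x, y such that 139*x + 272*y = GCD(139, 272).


Tabular extended Euclidean (each row: r = 139*s + 272*t):
r=139, s=1, t=0
r=272, s=0, t=1
q=0: r=139, s=1, t=0   [139*(1) + 272*(0) = 139]
q=1: r=133, s=-1, t=1   [139*(-1) + 272*(1) = 133]
q=1: r=6, s=2, t=-1   [139*(2) + 272*(-1) = 6]
q=22: r=1, s=-45, t=23   [139*(-45) + 272*(23) = 1]
q=6: r=0, s=272, t=-139   [139*(272) + 272*(-139) = 0]
GCD = 1; from the row with r=1: x=-45, y=23
Check: 139*(-45) + 272*(23) = -6255 + 6256 = 1

GCD = 1, x = -45, y = 23


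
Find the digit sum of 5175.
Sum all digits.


5 + 1 + 7 + 5 = 18


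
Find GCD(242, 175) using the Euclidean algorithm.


242 = 1 * 175 + 67
175 = 2 * 67 + 41
67 = 1 * 41 + 26
41 = 1 * 26 + 15
26 = 1 * 15 + 11
15 = 1 * 11 + 4
11 = 2 * 4 + 3
4 = 1 * 3 + 1
3 = 3 * 1 + 0
GCD = 1


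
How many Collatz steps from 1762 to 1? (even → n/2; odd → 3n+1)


1762 → 881 → 2644 → 1322 → 661 → 1984 → 992 → 496 → 248 → 124 → 62 → 31 → 94 → 47 → 142 → 71 → 214 → 107 → 322 → 161 → 484 → 242 → 121 → 364 → 182 → 91 → 274 → 137 → 412 → 206 → 103 → 310 → 155 → 466 → 233 → 700 → 350 → 175 → 526 → 263 → 790 → 395 → 1186 → 593 → 1780 → 890 → 445 → 1336 → 668 → 334 → 167 → 502 → 251 → 754 → 377 → 1132 → 566 → 283 → 850 → 425 → 1276 → 638 → 319 → 958 → 479 → 1438 → 719 → 2158 → 1079 → 3238 → 1619 → 4858 → 2429 → 7288 → 3644 → 1822 → 911 → 2734 → 1367 → 4102 → 2051 → 6154 → 3077 → 9232 → 4616 → 2308 → 1154 → 577 → 1732 → 866 → 433 → 1300 → 650 → 325 → 976 → 488 → 244 → 122 → 61 → 184 → 92 → 46 → 23 → 70 → 35 → 106 → 53 → 160 → 80 → 40 → 20 → 10 → 5 → 16 → 8 → 4 → 2 → 1
Total steps = 117

117 steps


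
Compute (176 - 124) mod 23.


176 - 124 = 52
52 mod 23 = 6


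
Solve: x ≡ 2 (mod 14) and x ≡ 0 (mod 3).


M = 14*3 = 42
M1 = M/14 = 3, M2 = M/3 = 14
M1^(-1) mod 14 = 5, M2^(-1) mod 3 = 2
x = 2*3*5 + 0*14*2 = 30
30 mod 42 = 30
Check: 30 mod 14 = 2 ✓, 30 mod 3 = 0 ✓

x ≡ 30 (mod 42)


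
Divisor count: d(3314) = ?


3314 = 2^1 × 1657^1
d(3314) = (1+1) × (1+1) = 4

4 divisors


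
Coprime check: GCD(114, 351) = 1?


Euclidean algorithm:
351 = 3 * 114 + 9
114 = 12 * 9 + 6
9 = 1 * 6 + 3
6 = 2 * 3 + 0
GCD(114, 351) = 3

No, not coprime (GCD = 3)


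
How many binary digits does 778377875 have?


778377875 in base 2 = 101110011001010001101010010011
Number of digits = 30

30 digits (base 2)


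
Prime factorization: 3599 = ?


3599 / 59 = 61
61 / 61 = 1
3599 = 59 × 61


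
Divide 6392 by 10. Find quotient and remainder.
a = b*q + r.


6392 = 10 * 639 + 2
Check: 6390 + 2 = 6392

q = 639, r = 2


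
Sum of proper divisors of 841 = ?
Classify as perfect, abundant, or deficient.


Proper divisors: 1, 29
Sum = 1 + 29 = 30
30 < 841 → deficient

s(841) = 30 (deficient)


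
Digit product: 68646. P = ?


6 × 8 × 6 × 4 × 6 = 6912


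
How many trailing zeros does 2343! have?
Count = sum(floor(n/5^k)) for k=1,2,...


floor(2343/5) = 468
floor(2343/25) = 93
floor(2343/125) = 18
floor(2343/625) = 3
Total = 582

582 trailing zeros


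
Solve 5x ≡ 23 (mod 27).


GCD(5, 27) = 1, unique solution
a^(-1) mod 27 = 11
x = 11 * 23 mod 27 = 10

x ≡ 10 (mod 27)


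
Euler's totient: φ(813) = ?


813 = 3 × 271
Prime factors: 3, 271
φ(813) = 813 × (1-1/3) × (1-1/271)
= 813 × 2/3 × 270/271 = 540

φ(813) = 540


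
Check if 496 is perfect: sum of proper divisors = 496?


Proper divisors of 496: 1, 2, 4, 8, 16, 31, 62, 124, 248
Sum = 1 + 2 + 4 + 8 + 16 + 31 + 62 + 124 + 248 = 496

Yes, 496 is perfect (496 = 496)


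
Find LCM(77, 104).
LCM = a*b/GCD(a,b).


GCD(77, 104) = 1
LCM = 77*104/1 = 8008/1 = 8008

LCM = 8008


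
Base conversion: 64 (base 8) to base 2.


64 (base 8) = 52 (decimal)
52 (decimal) = 110100 (base 2)


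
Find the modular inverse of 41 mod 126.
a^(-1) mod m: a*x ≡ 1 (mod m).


Use the extended Euclidean algorithm on (126, 41); each row r = 126*s + 41*t:
r=126, s=1, t=0
r=41, s=0, t=1
q=3: r=3, s=1, t=-3   [126*(1) + 41*(-3) = 3]
q=13: r=2, s=-13, t=40   [126*(-13) + 41*(40) = 2]
q=1: r=1, s=14, t=-43   [126*(14) + 41*(-43) = 1]
q=2: r=0, s=-41, t=126   [126*(-41) + 41*(126) = 0]
GCD = 1 with t = -43, so 41*(-43) ≡ 1 (mod 126)
Inverse = -43 mod 126 = 83
Check: 41 * 83 = 3403 ≡ 1 (mod 126)

41^(-1) ≡ 83 (mod 126)


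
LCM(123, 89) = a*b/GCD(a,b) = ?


GCD(123, 89) = 1
LCM = 123*89/1 = 10947/1 = 10947

LCM = 10947


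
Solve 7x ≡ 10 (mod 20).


GCD(7, 20) = 1, unique solution
a^(-1) mod 20 = 3
x = 3 * 10 mod 20 = 10

x ≡ 10 (mod 20)


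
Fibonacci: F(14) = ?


Sequence: 1, 1, 2, 3, 5, 8, 13, 21, 34, 55, 89, 144, 233, 377
F(14) = 377


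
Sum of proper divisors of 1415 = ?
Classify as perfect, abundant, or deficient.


Proper divisors: 1, 5, 283
Sum = 1 + 5 + 283 = 289
289 < 1415 → deficient

s(1415) = 289 (deficient)


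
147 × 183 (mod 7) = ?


147 × 183 = 26901
26901 mod 7 = 0


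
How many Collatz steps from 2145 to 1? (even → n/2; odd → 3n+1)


2145 → 6436 → 3218 → 1609 → 4828 → 2414 → 1207 → 3622 → 1811 → 5434 → 2717 → 8152 → 4076 → 2038 → 1019 → 3058 → 1529 → 4588 → 2294 → 1147 → 3442 → 1721 → 5164 → 2582 → 1291 → 3874 → 1937 → 5812 → 2906 → 1453 → 4360 → 2180 → 1090 → 545 → 1636 → 818 → 409 → 1228 → 614 → 307 → 922 → 461 → 1384 → 692 → 346 → 173 → 520 → 260 → 130 → 65 → 196 → 98 → 49 → 148 → 74 → 37 → 112 → 56 → 28 → 14 → 7 → 22 → 11 → 34 → 17 → 52 → 26 → 13 → 40 → 20 → 10 → 5 → 16 → 8 → 4 → 2 → 1
Total steps = 76

76 steps


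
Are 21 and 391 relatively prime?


Euclidean algorithm:
391 = 18 * 21 + 13
21 = 1 * 13 + 8
13 = 1 * 8 + 5
8 = 1 * 5 + 3
5 = 1 * 3 + 2
3 = 1 * 2 + 1
2 = 2 * 1 + 0
GCD(21, 391) = 1

Yes, coprime (GCD = 1)


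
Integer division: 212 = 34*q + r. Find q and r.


212 = 34 * 6 + 8
Check: 204 + 8 = 212

q = 6, r = 8


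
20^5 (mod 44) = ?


20^1 mod 44 = 20
20^2 mod 44 = 4
20^3 mod 44 = 36
20^4 mod 44 = 16
20^5 mod 44 = 12


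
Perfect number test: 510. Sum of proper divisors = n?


Proper divisors of 510: 1, 2, 3, 5, 6, 10, 15, 17, 30, 34, 51, 85, 102, 170, 255
Sum = 1 + 2 + 3 + 5 + 6 + 10 + 15 + 17 + 30 + 34 + 51 + 85 + 102 + 170 + 255 = 786

No, 510 is not perfect (786 ≠ 510)


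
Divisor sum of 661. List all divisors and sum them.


Divisors of 661: 1, 661
Sum = 1 + 661 = 662

σ(661) = 662


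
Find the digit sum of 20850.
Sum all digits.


2 + 0 + 8 + 5 + 0 = 15


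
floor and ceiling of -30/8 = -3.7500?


-30/8 = -3.7500
floor = -4
ceil = -3

floor = -4, ceil = -3


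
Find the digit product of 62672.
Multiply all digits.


6 × 2 × 6 × 7 × 2 = 1008


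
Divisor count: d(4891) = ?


4891 = 67^1 × 73^1
d(4891) = (1+1) × (1+1) = 4

4 divisors


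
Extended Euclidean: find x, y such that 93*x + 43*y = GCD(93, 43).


Tabular extended Euclidean (each row: r = 93*s + 43*t):
r=93, s=1, t=0
r=43, s=0, t=1
q=2: r=7, s=1, t=-2   [93*(1) + 43*(-2) = 7]
q=6: r=1, s=-6, t=13   [93*(-6) + 43*(13) = 1]
q=7: r=0, s=43, t=-93   [93*(43) + 43*(-93) = 0]
GCD = 1; from the row with r=1: x=-6, y=13
Check: 93*(-6) + 43*(13) = -558 + 559 = 1

GCD = 1, x = -6, y = 13


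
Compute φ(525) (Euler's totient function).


525 = 3 × 5^2 × 7
Prime factors: 3, 5, 7
φ(525) = 525 × (1-1/3) × (1-1/5) × (1-1/7)
= 525 × 2/3 × 4/5 × 6/7 = 240

φ(525) = 240


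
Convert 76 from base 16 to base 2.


76 (base 16) = 118 (decimal)
118 (decimal) = 1110110 (base 2)


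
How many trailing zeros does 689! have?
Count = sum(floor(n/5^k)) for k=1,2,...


floor(689/5) = 137
floor(689/25) = 27
floor(689/125) = 5
floor(689/625) = 1
Total = 170

170 trailing zeros


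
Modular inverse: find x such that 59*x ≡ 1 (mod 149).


Use the extended Euclidean algorithm on (149, 59); each row r = 149*s + 59*t:
r=149, s=1, t=0
r=59, s=0, t=1
q=2: r=31, s=1, t=-2   [149*(1) + 59*(-2) = 31]
q=1: r=28, s=-1, t=3   [149*(-1) + 59*(3) = 28]
q=1: r=3, s=2, t=-5   [149*(2) + 59*(-5) = 3]
q=9: r=1, s=-19, t=48   [149*(-19) + 59*(48) = 1]
q=3: r=0, s=59, t=-149   [149*(59) + 59*(-149) = 0]
GCD = 1 with t = 48, so 59*(48) ≡ 1 (mod 149)
Inverse = 48 mod 149 = 48
Check: 59 * 48 = 2832 ≡ 1 (mod 149)

59^(-1) ≡ 48 (mod 149)


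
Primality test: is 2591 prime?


Check divisors up to sqrt(2591) = 50.9019
No divisors found.
2591 is prime.

Yes, 2591 is prime


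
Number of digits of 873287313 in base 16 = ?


873287313 in base 16 = 340D4E91
Number of digits = 8

8 digits (base 16)


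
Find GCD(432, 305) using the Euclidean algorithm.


432 = 1 * 305 + 127
305 = 2 * 127 + 51
127 = 2 * 51 + 25
51 = 2 * 25 + 1
25 = 25 * 1 + 0
GCD = 1


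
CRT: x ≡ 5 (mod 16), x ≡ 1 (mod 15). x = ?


M = 16*15 = 240
M1 = M/16 = 15, M2 = M/15 = 16
M1^(-1) mod 16 = 15, M2^(-1) mod 15 = 1
x = 5*15*15 + 1*16*1 = 1141
1141 mod 240 = 181
Check: 181 mod 16 = 5 ✓, 181 mod 15 = 1 ✓

x ≡ 181 (mod 240)


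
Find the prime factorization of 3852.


3852 / 2 = 1926
1926 / 2 = 963
963 / 3 = 321
321 / 3 = 107
107 / 107 = 1
3852 = 2^2 × 3^2 × 107


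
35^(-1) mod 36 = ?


Use the extended Euclidean algorithm on (36, 35); each row r = 36*s + 35*t:
r=36, s=1, t=0
r=35, s=0, t=1
q=1: r=1, s=1, t=-1   [36*(1) + 35*(-1) = 1]
q=35: r=0, s=-35, t=36   [36*(-35) + 35*(36) = 0]
GCD = 1 with t = -1, so 35*(-1) ≡ 1 (mod 36)
Inverse = -1 mod 36 = 35
Check: 35 * 35 = 1225 ≡ 1 (mod 36)

35^(-1) ≡ 35 (mod 36)


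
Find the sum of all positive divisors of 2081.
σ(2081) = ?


Divisors of 2081: 1, 2081
Sum = 1 + 2081 = 2082

σ(2081) = 2082


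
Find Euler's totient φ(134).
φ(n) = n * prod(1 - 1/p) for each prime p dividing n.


134 = 2 × 67
Prime factors: 2, 67
φ(134) = 134 × (1-1/2) × (1-1/67)
= 134 × 1/2 × 66/67 = 66

φ(134) = 66


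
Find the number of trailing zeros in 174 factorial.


floor(174/5) = 34
floor(174/25) = 6
floor(174/125) = 1
Total = 41

41 trailing zeros


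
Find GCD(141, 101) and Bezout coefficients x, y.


Tabular extended Euclidean (each row: r = 141*s + 101*t):
r=141, s=1, t=0
r=101, s=0, t=1
q=1: r=40, s=1, t=-1   [141*(1) + 101*(-1) = 40]
q=2: r=21, s=-2, t=3   [141*(-2) + 101*(3) = 21]
q=1: r=19, s=3, t=-4   [141*(3) + 101*(-4) = 19]
q=1: r=2, s=-5, t=7   [141*(-5) + 101*(7) = 2]
q=9: r=1, s=48, t=-67   [141*(48) + 101*(-67) = 1]
q=2: r=0, s=-101, t=141   [141*(-101) + 101*(141) = 0]
GCD = 1; from the row with r=1: x=48, y=-67
Check: 141*(48) + 101*(-67) = 6768 - 6767 = 1

GCD = 1, x = 48, y = -67


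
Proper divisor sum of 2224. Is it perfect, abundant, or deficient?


Proper divisors: 1, 2, 4, 8, 16, 139, 278, 556, 1112
Sum = 1 + 2 + 4 + 8 + 16 + 139 + 278 + 556 + 1112 = 2116
2116 < 2224 → deficient

s(2224) = 2116 (deficient)


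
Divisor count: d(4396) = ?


4396 = 2^2 × 7^1 × 157^1
d(4396) = (2+1) × (1+1) × (1+1) = 12

12 divisors


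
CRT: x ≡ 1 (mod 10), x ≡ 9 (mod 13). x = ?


M = 10*13 = 130
M1 = M/10 = 13, M2 = M/13 = 10
M1^(-1) mod 10 = 7, M2^(-1) mod 13 = 4
x = 1*13*7 + 9*10*4 = 451
451 mod 130 = 61
Check: 61 mod 10 = 1 ✓, 61 mod 13 = 9 ✓

x ≡ 61 (mod 130)


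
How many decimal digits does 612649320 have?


612649320 has 9 digits in base 10
floor(log10(612649320)) + 1 = floor(8.7872) + 1 = 9

9 digits (base 10)


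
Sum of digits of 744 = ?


7 + 4 + 4 = 15


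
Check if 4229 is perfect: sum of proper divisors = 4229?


Proper divisors of 4229: 1
Sum = 1 = 1

No, 4229 is not perfect (1 ≠ 4229)


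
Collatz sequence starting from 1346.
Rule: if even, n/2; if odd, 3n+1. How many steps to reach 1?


1346 → 673 → 2020 → 1010 → 505 → 1516 → 758 → 379 → 1138 → 569 → 1708 → 854 → 427 → 1282 → 641 → 1924 → 962 → 481 → 1444 → 722 → 361 → 1084 → 542 → 271 → 814 → 407 → 1222 → 611 → 1834 → 917 → 2752 → 1376 → 688 → 344 → 172 → 86 → 43 → 130 → 65 → 196 → 98 → 49 → 148 → 74 → 37 → 112 → 56 → 28 → 14 → 7 → 22 → 11 → 34 → 17 → 52 → 26 → 13 → 40 → 20 → 10 → 5 → 16 → 8 → 4 → 2 → 1
Total steps = 65

65 steps


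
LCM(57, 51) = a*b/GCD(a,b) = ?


GCD(57, 51) = 3
LCM = 57*51/3 = 2907/3 = 969

LCM = 969


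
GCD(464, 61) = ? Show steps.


464 = 7 * 61 + 37
61 = 1 * 37 + 24
37 = 1 * 24 + 13
24 = 1 * 13 + 11
13 = 1 * 11 + 2
11 = 5 * 2 + 1
2 = 2 * 1 + 0
GCD = 1


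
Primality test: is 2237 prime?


Check divisors up to sqrt(2237) = 47.2969
No divisors found.
2237 is prime.

Yes, 2237 is prime


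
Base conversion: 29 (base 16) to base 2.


29 (base 16) = 41 (decimal)
41 (decimal) = 101001 (base 2)


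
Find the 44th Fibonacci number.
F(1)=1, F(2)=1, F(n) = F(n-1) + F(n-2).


Sequence: 1, 1, 2, 3, 5, 8, 13, 21, 34, 55, 89, 144, 233, 377, 610, 987, 1597, 2584, 4181, 6765, 10946, 17711, 28657, 46368, 75025, 121393, 196418, 317811, 514229, 832040, 1346269, 2178309, 3524578, 5702887, 9227465, 14930352, 24157817, 39088169, 63245986, 102334155, 165580141, 267914296, 433494437, 701408733
F(44) = 701408733


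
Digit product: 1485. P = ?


1 × 4 × 8 × 5 = 160


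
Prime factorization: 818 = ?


818 / 2 = 409
409 / 409 = 1
818 = 2 × 409


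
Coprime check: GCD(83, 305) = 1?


Euclidean algorithm:
305 = 3 * 83 + 56
83 = 1 * 56 + 27
56 = 2 * 27 + 2
27 = 13 * 2 + 1
2 = 2 * 1 + 0
GCD(83, 305) = 1

Yes, coprime (GCD = 1)


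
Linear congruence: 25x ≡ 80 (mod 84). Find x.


GCD(25, 84) = 1, unique solution
a^(-1) mod 84 = 37
x = 37 * 80 mod 84 = 20

x ≡ 20 (mod 84)


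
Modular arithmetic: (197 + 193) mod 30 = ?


197 + 193 = 390
390 mod 30 = 0


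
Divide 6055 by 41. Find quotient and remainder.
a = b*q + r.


6055 = 41 * 147 + 28
Check: 6027 + 28 = 6055

q = 147, r = 28


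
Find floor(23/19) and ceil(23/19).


23/19 = 1.2105
floor = 1
ceil = 2

floor = 1, ceil = 2


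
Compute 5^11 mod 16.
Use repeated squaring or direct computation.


5^1 mod 16 = 5
5^2 mod 16 = 9
5^3 mod 16 = 13
5^4 mod 16 = 1
5^5 mod 16 = 5
5^6 mod 16 = 9
5^7 mod 16 = 13
5^8 mod 16 = 1
5^9 mod 16 = 5
5^10 mod 16 = 9
5^11 mod 16 = 13


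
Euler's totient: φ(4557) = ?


4557 = 3 × 7^2 × 31
Prime factors: 3, 7, 31
φ(4557) = 4557 × (1-1/3) × (1-1/7) × (1-1/31)
= 4557 × 2/3 × 6/7 × 30/31 = 2520

φ(4557) = 2520


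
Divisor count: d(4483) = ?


4483 = 4483^1
d(4483) = (1+1) = 2

2 divisors


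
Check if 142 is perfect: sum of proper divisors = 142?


Proper divisors of 142: 1, 2, 71
Sum = 1 + 2 + 71 = 74

No, 142 is not perfect (74 ≠ 142)


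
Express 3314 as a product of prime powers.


3314 / 2 = 1657
1657 / 1657 = 1
3314 = 2 × 1657


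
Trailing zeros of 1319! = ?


floor(1319/5) = 263
floor(1319/25) = 52
floor(1319/125) = 10
floor(1319/625) = 2
Total = 327

327 trailing zeros


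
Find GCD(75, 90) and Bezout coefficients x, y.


Tabular extended Euclidean (each row: r = 75*s + 90*t):
r=75, s=1, t=0
r=90, s=0, t=1
q=0: r=75, s=1, t=0   [75*(1) + 90*(0) = 75]
q=1: r=15, s=-1, t=1   [75*(-1) + 90*(1) = 15]
q=5: r=0, s=6, t=-5   [75*(6) + 90*(-5) = 0]
GCD = 15; from the row with r=15: x=-1, y=1
Check: 75*(-1) + 90*(1) = -75 + 90 = 15

GCD = 15, x = -1, y = 1


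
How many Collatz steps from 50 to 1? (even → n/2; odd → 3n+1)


50 → 25 → 76 → 38 → 19 → 58 → 29 → 88 → 44 → 22 → 11 → 34 → 17 → 52 → 26 → 13 → 40 → 20 → 10 → 5 → 16 → 8 → 4 → 2 → 1
Total steps = 24

24 steps


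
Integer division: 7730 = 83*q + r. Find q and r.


7730 = 83 * 93 + 11
Check: 7719 + 11 = 7730

q = 93, r = 11
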